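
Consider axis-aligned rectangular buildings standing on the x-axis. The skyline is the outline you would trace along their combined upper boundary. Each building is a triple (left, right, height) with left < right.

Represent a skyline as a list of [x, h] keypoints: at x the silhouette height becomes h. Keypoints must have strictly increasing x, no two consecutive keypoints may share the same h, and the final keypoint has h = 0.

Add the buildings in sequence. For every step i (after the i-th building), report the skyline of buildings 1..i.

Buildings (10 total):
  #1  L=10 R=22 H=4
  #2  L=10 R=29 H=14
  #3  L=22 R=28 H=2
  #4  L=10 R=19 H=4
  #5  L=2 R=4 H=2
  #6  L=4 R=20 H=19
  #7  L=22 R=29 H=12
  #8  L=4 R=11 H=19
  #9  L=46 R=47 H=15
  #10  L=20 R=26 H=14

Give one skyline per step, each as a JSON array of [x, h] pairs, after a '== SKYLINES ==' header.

== SKYLINES ==
[[10,4],[22,0]]
[[10,14],[29,0]]
[[10,14],[29,0]]
[[10,14],[29,0]]
[[2,2],[4,0],[10,14],[29,0]]
[[2,2],[4,19],[20,14],[29,0]]
[[2,2],[4,19],[20,14],[29,0]]
[[2,2],[4,19],[20,14],[29,0]]
[[2,2],[4,19],[20,14],[29,0],[46,15],[47,0]]
[[2,2],[4,19],[20,14],[29,0],[46,15],[47,0]]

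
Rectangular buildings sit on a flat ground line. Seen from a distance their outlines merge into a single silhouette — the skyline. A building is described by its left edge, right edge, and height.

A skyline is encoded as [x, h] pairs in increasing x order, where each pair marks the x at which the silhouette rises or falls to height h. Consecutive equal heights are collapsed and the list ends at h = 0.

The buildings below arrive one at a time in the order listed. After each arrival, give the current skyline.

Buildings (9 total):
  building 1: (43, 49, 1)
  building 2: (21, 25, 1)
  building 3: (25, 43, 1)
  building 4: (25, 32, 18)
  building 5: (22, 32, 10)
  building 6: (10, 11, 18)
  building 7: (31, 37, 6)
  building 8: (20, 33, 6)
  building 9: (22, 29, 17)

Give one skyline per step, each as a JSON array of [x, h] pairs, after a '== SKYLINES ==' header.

== SKYLINES ==
[[43,1],[49,0]]
[[21,1],[25,0],[43,1],[49,0]]
[[21,1],[49,0]]
[[21,1],[25,18],[32,1],[49,0]]
[[21,1],[22,10],[25,18],[32,1],[49,0]]
[[10,18],[11,0],[21,1],[22,10],[25,18],[32,1],[49,0]]
[[10,18],[11,0],[21,1],[22,10],[25,18],[32,6],[37,1],[49,0]]
[[10,18],[11,0],[20,6],[22,10],[25,18],[32,6],[37,1],[49,0]]
[[10,18],[11,0],[20,6],[22,17],[25,18],[32,6],[37,1],[49,0]]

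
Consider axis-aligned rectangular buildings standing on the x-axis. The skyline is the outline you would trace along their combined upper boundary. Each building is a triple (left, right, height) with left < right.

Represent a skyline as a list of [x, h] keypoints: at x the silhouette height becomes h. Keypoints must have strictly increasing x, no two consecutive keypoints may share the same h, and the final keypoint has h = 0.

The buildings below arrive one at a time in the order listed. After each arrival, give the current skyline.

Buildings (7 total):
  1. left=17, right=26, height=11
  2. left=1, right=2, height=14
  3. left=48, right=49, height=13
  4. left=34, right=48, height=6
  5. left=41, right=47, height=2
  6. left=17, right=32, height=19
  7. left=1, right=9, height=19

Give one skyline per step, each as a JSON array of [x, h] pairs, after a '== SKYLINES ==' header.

== SKYLINES ==
[[17,11],[26,0]]
[[1,14],[2,0],[17,11],[26,0]]
[[1,14],[2,0],[17,11],[26,0],[48,13],[49,0]]
[[1,14],[2,0],[17,11],[26,0],[34,6],[48,13],[49,0]]
[[1,14],[2,0],[17,11],[26,0],[34,6],[48,13],[49,0]]
[[1,14],[2,0],[17,19],[32,0],[34,6],[48,13],[49,0]]
[[1,19],[9,0],[17,19],[32,0],[34,6],[48,13],[49,0]]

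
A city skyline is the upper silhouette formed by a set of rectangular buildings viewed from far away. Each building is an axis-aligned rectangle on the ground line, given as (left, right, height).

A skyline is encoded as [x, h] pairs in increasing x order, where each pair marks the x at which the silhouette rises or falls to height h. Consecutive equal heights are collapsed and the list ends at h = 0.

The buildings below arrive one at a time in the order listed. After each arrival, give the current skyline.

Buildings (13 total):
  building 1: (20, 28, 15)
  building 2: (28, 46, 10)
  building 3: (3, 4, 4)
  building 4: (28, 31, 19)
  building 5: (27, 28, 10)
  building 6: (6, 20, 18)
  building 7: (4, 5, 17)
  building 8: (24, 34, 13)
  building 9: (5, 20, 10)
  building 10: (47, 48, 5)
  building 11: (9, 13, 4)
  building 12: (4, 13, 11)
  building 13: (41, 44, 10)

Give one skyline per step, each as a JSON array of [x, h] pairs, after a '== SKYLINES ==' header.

== SKYLINES ==
[[20,15],[28,0]]
[[20,15],[28,10],[46,0]]
[[3,4],[4,0],[20,15],[28,10],[46,0]]
[[3,4],[4,0],[20,15],[28,19],[31,10],[46,0]]
[[3,4],[4,0],[20,15],[28,19],[31,10],[46,0]]
[[3,4],[4,0],[6,18],[20,15],[28,19],[31,10],[46,0]]
[[3,4],[4,17],[5,0],[6,18],[20,15],[28,19],[31,10],[46,0]]
[[3,4],[4,17],[5,0],[6,18],[20,15],[28,19],[31,13],[34,10],[46,0]]
[[3,4],[4,17],[5,10],[6,18],[20,15],[28,19],[31,13],[34,10],[46,0]]
[[3,4],[4,17],[5,10],[6,18],[20,15],[28,19],[31,13],[34,10],[46,0],[47,5],[48,0]]
[[3,4],[4,17],[5,10],[6,18],[20,15],[28,19],[31,13],[34,10],[46,0],[47,5],[48,0]]
[[3,4],[4,17],[5,11],[6,18],[20,15],[28,19],[31,13],[34,10],[46,0],[47,5],[48,0]]
[[3,4],[4,17],[5,11],[6,18],[20,15],[28,19],[31,13],[34,10],[46,0],[47,5],[48,0]]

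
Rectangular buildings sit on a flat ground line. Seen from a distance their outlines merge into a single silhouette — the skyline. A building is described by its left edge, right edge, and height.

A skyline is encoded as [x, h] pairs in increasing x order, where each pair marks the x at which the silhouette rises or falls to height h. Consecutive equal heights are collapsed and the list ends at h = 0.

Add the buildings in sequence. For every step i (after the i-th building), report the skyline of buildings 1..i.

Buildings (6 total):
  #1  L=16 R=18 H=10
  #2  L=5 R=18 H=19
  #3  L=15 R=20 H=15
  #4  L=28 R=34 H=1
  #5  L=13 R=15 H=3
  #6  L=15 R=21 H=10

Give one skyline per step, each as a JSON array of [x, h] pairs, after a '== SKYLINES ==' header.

== SKYLINES ==
[[16,10],[18,0]]
[[5,19],[18,0]]
[[5,19],[18,15],[20,0]]
[[5,19],[18,15],[20,0],[28,1],[34,0]]
[[5,19],[18,15],[20,0],[28,1],[34,0]]
[[5,19],[18,15],[20,10],[21,0],[28,1],[34,0]]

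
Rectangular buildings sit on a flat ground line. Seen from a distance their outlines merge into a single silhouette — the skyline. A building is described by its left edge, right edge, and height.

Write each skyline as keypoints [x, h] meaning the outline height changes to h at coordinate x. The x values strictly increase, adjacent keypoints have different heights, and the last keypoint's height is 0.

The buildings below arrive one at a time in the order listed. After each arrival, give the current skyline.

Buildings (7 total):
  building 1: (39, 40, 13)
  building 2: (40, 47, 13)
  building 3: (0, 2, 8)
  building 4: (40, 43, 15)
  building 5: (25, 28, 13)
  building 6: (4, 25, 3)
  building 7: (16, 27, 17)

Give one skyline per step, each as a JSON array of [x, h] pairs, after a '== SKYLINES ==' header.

== SKYLINES ==
[[39,13],[40,0]]
[[39,13],[47,0]]
[[0,8],[2,0],[39,13],[47,0]]
[[0,8],[2,0],[39,13],[40,15],[43,13],[47,0]]
[[0,8],[2,0],[25,13],[28,0],[39,13],[40,15],[43,13],[47,0]]
[[0,8],[2,0],[4,3],[25,13],[28,0],[39,13],[40,15],[43,13],[47,0]]
[[0,8],[2,0],[4,3],[16,17],[27,13],[28,0],[39,13],[40,15],[43,13],[47,0]]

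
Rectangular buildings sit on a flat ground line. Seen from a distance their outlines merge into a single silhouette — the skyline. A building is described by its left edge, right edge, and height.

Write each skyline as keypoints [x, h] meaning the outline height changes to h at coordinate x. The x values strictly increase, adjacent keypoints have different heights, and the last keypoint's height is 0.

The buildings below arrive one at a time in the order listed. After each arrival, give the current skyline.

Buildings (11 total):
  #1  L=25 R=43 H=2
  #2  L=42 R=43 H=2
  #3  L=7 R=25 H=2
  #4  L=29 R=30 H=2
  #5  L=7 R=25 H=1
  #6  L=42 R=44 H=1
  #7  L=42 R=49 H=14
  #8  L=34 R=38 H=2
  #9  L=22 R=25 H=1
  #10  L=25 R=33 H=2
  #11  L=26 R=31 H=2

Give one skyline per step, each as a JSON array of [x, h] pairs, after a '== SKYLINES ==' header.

== SKYLINES ==
[[25,2],[43,0]]
[[25,2],[43,0]]
[[7,2],[43,0]]
[[7,2],[43,0]]
[[7,2],[43,0]]
[[7,2],[43,1],[44,0]]
[[7,2],[42,14],[49,0]]
[[7,2],[42,14],[49,0]]
[[7,2],[42,14],[49,0]]
[[7,2],[42,14],[49,0]]
[[7,2],[42,14],[49,0]]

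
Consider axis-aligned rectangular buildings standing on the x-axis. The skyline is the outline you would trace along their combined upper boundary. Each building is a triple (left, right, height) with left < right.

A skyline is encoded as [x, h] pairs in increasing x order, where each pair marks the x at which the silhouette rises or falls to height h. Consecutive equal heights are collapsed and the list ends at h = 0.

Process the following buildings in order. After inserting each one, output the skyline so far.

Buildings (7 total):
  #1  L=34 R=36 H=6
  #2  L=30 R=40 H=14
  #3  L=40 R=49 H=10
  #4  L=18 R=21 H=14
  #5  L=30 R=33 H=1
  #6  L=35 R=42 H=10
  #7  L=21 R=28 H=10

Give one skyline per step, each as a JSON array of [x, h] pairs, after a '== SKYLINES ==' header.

== SKYLINES ==
[[34,6],[36,0]]
[[30,14],[40,0]]
[[30,14],[40,10],[49,0]]
[[18,14],[21,0],[30,14],[40,10],[49,0]]
[[18,14],[21,0],[30,14],[40,10],[49,0]]
[[18,14],[21,0],[30,14],[40,10],[49,0]]
[[18,14],[21,10],[28,0],[30,14],[40,10],[49,0]]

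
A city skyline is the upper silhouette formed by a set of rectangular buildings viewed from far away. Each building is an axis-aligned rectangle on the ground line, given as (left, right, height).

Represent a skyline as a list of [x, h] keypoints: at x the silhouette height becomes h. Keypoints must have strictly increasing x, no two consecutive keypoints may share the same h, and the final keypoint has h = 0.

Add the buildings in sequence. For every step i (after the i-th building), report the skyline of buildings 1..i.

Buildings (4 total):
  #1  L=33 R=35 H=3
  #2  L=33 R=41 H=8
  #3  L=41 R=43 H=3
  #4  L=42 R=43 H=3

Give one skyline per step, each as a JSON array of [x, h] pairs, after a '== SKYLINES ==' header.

== SKYLINES ==
[[33,3],[35,0]]
[[33,8],[41,0]]
[[33,8],[41,3],[43,0]]
[[33,8],[41,3],[43,0]]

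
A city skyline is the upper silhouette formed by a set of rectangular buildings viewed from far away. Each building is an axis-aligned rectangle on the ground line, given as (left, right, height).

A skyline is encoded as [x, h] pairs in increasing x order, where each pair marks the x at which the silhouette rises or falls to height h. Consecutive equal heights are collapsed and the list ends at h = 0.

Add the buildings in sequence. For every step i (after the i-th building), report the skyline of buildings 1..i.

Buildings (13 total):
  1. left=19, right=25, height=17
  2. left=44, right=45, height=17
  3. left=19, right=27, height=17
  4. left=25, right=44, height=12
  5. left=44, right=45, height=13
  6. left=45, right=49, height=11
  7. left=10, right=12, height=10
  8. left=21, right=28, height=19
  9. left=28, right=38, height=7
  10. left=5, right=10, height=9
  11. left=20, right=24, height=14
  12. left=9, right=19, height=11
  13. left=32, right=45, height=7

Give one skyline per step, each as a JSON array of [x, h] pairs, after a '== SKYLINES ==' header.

== SKYLINES ==
[[19,17],[25,0]]
[[19,17],[25,0],[44,17],[45,0]]
[[19,17],[27,0],[44,17],[45,0]]
[[19,17],[27,12],[44,17],[45,0]]
[[19,17],[27,12],[44,17],[45,0]]
[[19,17],[27,12],[44,17],[45,11],[49,0]]
[[10,10],[12,0],[19,17],[27,12],[44,17],[45,11],[49,0]]
[[10,10],[12,0],[19,17],[21,19],[28,12],[44,17],[45,11],[49,0]]
[[10,10],[12,0],[19,17],[21,19],[28,12],[44,17],[45,11],[49,0]]
[[5,9],[10,10],[12,0],[19,17],[21,19],[28,12],[44,17],[45,11],[49,0]]
[[5,9],[10,10],[12,0],[19,17],[21,19],[28,12],[44,17],[45,11],[49,0]]
[[5,9],[9,11],[19,17],[21,19],[28,12],[44,17],[45,11],[49,0]]
[[5,9],[9,11],[19,17],[21,19],[28,12],[44,17],[45,11],[49,0]]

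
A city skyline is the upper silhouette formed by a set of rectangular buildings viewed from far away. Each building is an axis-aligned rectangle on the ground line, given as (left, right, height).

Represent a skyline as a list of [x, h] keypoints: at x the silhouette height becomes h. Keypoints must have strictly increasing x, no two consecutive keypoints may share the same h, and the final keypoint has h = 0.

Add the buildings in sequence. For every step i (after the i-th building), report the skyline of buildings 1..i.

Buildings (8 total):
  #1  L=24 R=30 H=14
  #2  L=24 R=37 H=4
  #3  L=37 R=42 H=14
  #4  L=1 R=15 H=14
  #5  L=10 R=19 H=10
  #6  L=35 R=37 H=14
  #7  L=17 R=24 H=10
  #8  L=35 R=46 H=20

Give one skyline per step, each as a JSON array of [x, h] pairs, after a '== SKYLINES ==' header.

== SKYLINES ==
[[24,14],[30,0]]
[[24,14],[30,4],[37,0]]
[[24,14],[30,4],[37,14],[42,0]]
[[1,14],[15,0],[24,14],[30,4],[37,14],[42,0]]
[[1,14],[15,10],[19,0],[24,14],[30,4],[37,14],[42,0]]
[[1,14],[15,10],[19,0],[24,14],[30,4],[35,14],[42,0]]
[[1,14],[15,10],[24,14],[30,4],[35,14],[42,0]]
[[1,14],[15,10],[24,14],[30,4],[35,20],[46,0]]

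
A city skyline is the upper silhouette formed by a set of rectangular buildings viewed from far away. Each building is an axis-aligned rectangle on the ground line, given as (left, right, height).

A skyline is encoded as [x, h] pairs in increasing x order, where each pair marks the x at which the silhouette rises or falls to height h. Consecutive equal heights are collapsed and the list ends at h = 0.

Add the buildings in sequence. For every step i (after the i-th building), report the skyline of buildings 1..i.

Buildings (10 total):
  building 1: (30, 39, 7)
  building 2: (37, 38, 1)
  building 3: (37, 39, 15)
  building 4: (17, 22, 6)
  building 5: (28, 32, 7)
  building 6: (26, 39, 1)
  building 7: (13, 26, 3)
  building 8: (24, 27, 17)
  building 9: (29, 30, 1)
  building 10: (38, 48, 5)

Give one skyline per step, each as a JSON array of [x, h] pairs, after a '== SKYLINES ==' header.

== SKYLINES ==
[[30,7],[39,0]]
[[30,7],[39,0]]
[[30,7],[37,15],[39,0]]
[[17,6],[22,0],[30,7],[37,15],[39,0]]
[[17,6],[22,0],[28,7],[37,15],[39,0]]
[[17,6],[22,0],[26,1],[28,7],[37,15],[39,0]]
[[13,3],[17,6],[22,3],[26,1],[28,7],[37,15],[39,0]]
[[13,3],[17,6],[22,3],[24,17],[27,1],[28,7],[37,15],[39,0]]
[[13,3],[17,6],[22,3],[24,17],[27,1],[28,7],[37,15],[39,0]]
[[13,3],[17,6],[22,3],[24,17],[27,1],[28,7],[37,15],[39,5],[48,0]]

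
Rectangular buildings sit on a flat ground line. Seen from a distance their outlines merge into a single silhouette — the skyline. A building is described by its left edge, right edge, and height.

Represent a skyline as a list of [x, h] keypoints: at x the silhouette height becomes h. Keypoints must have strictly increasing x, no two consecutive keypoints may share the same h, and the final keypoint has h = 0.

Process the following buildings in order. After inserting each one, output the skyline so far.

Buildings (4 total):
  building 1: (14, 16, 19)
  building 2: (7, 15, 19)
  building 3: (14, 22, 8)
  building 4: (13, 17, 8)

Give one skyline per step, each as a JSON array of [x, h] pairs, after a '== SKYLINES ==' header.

== SKYLINES ==
[[14,19],[16,0]]
[[7,19],[16,0]]
[[7,19],[16,8],[22,0]]
[[7,19],[16,8],[22,0]]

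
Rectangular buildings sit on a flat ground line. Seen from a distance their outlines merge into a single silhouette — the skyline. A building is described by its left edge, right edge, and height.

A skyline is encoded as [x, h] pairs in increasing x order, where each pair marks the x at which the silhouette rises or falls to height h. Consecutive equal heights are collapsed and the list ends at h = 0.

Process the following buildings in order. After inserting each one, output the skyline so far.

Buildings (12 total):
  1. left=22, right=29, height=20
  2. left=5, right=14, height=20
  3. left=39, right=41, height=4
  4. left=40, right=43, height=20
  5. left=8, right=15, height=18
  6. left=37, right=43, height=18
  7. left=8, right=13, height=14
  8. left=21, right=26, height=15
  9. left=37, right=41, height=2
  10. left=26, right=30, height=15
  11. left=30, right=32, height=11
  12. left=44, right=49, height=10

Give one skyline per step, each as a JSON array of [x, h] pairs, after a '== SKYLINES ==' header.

== SKYLINES ==
[[22,20],[29,0]]
[[5,20],[14,0],[22,20],[29,0]]
[[5,20],[14,0],[22,20],[29,0],[39,4],[41,0]]
[[5,20],[14,0],[22,20],[29,0],[39,4],[40,20],[43,0]]
[[5,20],[14,18],[15,0],[22,20],[29,0],[39,4],[40,20],[43,0]]
[[5,20],[14,18],[15,0],[22,20],[29,0],[37,18],[40,20],[43,0]]
[[5,20],[14,18],[15,0],[22,20],[29,0],[37,18],[40,20],[43,0]]
[[5,20],[14,18],[15,0],[21,15],[22,20],[29,0],[37,18],[40,20],[43,0]]
[[5,20],[14,18],[15,0],[21,15],[22,20],[29,0],[37,18],[40,20],[43,0]]
[[5,20],[14,18],[15,0],[21,15],[22,20],[29,15],[30,0],[37,18],[40,20],[43,0]]
[[5,20],[14,18],[15,0],[21,15],[22,20],[29,15],[30,11],[32,0],[37,18],[40,20],[43,0]]
[[5,20],[14,18],[15,0],[21,15],[22,20],[29,15],[30,11],[32,0],[37,18],[40,20],[43,0],[44,10],[49,0]]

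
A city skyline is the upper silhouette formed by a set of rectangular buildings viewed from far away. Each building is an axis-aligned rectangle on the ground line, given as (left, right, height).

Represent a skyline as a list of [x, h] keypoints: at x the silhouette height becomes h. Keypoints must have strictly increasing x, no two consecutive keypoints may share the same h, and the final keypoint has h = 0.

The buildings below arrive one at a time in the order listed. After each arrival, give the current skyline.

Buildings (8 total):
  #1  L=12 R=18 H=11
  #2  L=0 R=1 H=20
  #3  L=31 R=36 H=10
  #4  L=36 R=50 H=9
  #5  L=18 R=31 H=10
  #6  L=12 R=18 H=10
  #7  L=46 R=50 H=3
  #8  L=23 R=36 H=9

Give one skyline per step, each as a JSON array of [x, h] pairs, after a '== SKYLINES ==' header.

== SKYLINES ==
[[12,11],[18,0]]
[[0,20],[1,0],[12,11],[18,0]]
[[0,20],[1,0],[12,11],[18,0],[31,10],[36,0]]
[[0,20],[1,0],[12,11],[18,0],[31,10],[36,9],[50,0]]
[[0,20],[1,0],[12,11],[18,10],[36,9],[50,0]]
[[0,20],[1,0],[12,11],[18,10],[36,9],[50,0]]
[[0,20],[1,0],[12,11],[18,10],[36,9],[50,0]]
[[0,20],[1,0],[12,11],[18,10],[36,9],[50,0]]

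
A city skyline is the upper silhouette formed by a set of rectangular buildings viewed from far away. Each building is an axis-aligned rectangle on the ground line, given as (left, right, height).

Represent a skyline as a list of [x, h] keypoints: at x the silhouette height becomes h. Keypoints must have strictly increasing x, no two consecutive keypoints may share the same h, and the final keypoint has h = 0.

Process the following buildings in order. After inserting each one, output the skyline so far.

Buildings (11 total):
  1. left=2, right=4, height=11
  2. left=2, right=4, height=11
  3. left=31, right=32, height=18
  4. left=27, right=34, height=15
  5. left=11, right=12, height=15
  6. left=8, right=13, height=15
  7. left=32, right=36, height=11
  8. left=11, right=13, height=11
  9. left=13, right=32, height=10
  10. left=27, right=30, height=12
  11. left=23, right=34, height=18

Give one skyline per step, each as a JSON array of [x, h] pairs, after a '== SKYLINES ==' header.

== SKYLINES ==
[[2,11],[4,0]]
[[2,11],[4,0]]
[[2,11],[4,0],[31,18],[32,0]]
[[2,11],[4,0],[27,15],[31,18],[32,15],[34,0]]
[[2,11],[4,0],[11,15],[12,0],[27,15],[31,18],[32,15],[34,0]]
[[2,11],[4,0],[8,15],[13,0],[27,15],[31,18],[32,15],[34,0]]
[[2,11],[4,0],[8,15],[13,0],[27,15],[31,18],[32,15],[34,11],[36,0]]
[[2,11],[4,0],[8,15],[13,0],[27,15],[31,18],[32,15],[34,11],[36,0]]
[[2,11],[4,0],[8,15],[13,10],[27,15],[31,18],[32,15],[34,11],[36,0]]
[[2,11],[4,0],[8,15],[13,10],[27,15],[31,18],[32,15],[34,11],[36,0]]
[[2,11],[4,0],[8,15],[13,10],[23,18],[34,11],[36,0]]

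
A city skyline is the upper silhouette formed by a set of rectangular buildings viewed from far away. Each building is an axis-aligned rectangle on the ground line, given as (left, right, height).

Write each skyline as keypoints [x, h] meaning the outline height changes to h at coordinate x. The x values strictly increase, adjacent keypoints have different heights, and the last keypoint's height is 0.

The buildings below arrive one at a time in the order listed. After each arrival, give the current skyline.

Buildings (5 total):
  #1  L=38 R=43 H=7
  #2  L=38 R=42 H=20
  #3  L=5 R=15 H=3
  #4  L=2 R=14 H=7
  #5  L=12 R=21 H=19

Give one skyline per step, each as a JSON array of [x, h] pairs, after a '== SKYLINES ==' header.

== SKYLINES ==
[[38,7],[43,0]]
[[38,20],[42,7],[43,0]]
[[5,3],[15,0],[38,20],[42,7],[43,0]]
[[2,7],[14,3],[15,0],[38,20],[42,7],[43,0]]
[[2,7],[12,19],[21,0],[38,20],[42,7],[43,0]]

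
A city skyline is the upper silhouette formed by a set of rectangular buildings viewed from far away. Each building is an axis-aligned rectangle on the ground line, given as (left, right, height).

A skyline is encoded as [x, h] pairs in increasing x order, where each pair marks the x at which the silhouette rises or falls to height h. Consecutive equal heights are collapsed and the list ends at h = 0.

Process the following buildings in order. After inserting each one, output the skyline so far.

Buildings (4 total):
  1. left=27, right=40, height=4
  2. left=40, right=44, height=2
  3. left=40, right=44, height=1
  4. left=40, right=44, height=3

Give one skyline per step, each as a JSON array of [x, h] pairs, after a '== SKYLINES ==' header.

== SKYLINES ==
[[27,4],[40,0]]
[[27,4],[40,2],[44,0]]
[[27,4],[40,2],[44,0]]
[[27,4],[40,3],[44,0]]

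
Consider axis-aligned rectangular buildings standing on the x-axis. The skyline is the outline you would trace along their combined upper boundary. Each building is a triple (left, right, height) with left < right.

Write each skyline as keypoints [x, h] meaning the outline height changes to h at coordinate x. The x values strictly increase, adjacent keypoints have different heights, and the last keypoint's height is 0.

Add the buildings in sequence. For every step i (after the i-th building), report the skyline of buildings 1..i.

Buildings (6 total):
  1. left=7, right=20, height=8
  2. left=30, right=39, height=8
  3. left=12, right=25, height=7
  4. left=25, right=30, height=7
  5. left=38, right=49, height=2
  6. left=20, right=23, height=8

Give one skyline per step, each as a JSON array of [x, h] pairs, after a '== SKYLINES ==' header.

== SKYLINES ==
[[7,8],[20,0]]
[[7,8],[20,0],[30,8],[39,0]]
[[7,8],[20,7],[25,0],[30,8],[39,0]]
[[7,8],[20,7],[30,8],[39,0]]
[[7,8],[20,7],[30,8],[39,2],[49,0]]
[[7,8],[23,7],[30,8],[39,2],[49,0]]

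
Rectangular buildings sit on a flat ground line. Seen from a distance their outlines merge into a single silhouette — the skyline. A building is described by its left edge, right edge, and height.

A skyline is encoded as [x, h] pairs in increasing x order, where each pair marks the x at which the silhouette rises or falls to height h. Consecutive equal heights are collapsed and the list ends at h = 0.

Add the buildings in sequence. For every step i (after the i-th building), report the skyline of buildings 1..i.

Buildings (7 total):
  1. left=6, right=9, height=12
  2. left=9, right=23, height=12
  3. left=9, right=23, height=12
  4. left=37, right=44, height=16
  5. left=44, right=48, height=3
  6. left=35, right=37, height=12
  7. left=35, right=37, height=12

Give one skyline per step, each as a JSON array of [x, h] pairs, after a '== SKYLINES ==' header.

== SKYLINES ==
[[6,12],[9,0]]
[[6,12],[23,0]]
[[6,12],[23,0]]
[[6,12],[23,0],[37,16],[44,0]]
[[6,12],[23,0],[37,16],[44,3],[48,0]]
[[6,12],[23,0],[35,12],[37,16],[44,3],[48,0]]
[[6,12],[23,0],[35,12],[37,16],[44,3],[48,0]]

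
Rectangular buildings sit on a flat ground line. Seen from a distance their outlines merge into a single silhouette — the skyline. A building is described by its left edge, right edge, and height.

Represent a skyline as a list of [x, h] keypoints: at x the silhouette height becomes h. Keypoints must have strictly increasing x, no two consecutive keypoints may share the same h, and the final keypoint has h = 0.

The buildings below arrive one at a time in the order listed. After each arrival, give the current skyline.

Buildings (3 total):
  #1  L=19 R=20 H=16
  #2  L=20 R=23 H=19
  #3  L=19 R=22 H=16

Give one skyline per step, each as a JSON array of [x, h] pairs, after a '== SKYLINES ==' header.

== SKYLINES ==
[[19,16],[20,0]]
[[19,16],[20,19],[23,0]]
[[19,16],[20,19],[23,0]]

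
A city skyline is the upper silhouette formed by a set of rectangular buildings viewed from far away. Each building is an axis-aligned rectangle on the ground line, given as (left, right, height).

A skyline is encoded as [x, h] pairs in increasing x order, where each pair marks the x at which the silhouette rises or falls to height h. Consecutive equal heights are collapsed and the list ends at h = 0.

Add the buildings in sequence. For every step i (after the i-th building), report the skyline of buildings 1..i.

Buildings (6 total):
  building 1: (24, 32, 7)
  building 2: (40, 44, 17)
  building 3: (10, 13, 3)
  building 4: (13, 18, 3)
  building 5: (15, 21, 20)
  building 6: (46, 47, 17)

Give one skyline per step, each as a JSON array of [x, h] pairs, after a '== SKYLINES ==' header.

== SKYLINES ==
[[24,7],[32,0]]
[[24,7],[32,0],[40,17],[44,0]]
[[10,3],[13,0],[24,7],[32,0],[40,17],[44,0]]
[[10,3],[18,0],[24,7],[32,0],[40,17],[44,0]]
[[10,3],[15,20],[21,0],[24,7],[32,0],[40,17],[44,0]]
[[10,3],[15,20],[21,0],[24,7],[32,0],[40,17],[44,0],[46,17],[47,0]]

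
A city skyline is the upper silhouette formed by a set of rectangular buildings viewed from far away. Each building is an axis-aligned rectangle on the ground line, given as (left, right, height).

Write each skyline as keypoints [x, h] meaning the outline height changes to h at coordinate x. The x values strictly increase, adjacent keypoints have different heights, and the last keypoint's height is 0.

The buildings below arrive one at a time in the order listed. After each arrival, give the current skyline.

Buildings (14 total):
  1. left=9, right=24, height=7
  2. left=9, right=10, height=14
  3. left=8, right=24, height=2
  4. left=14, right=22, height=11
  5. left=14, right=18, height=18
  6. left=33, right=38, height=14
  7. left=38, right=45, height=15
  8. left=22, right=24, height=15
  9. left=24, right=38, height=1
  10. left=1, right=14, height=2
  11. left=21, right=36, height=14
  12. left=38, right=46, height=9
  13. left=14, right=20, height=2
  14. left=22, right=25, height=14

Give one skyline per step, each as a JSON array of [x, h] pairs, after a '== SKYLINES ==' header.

== SKYLINES ==
[[9,7],[24,0]]
[[9,14],[10,7],[24,0]]
[[8,2],[9,14],[10,7],[24,0]]
[[8,2],[9,14],[10,7],[14,11],[22,7],[24,0]]
[[8,2],[9,14],[10,7],[14,18],[18,11],[22,7],[24,0]]
[[8,2],[9,14],[10,7],[14,18],[18,11],[22,7],[24,0],[33,14],[38,0]]
[[8,2],[9,14],[10,7],[14,18],[18,11],[22,7],[24,0],[33,14],[38,15],[45,0]]
[[8,2],[9,14],[10,7],[14,18],[18,11],[22,15],[24,0],[33,14],[38,15],[45,0]]
[[8,2],[9,14],[10,7],[14,18],[18,11],[22,15],[24,1],[33,14],[38,15],[45,0]]
[[1,2],[9,14],[10,7],[14,18],[18,11],[22,15],[24,1],[33,14],[38,15],[45,0]]
[[1,2],[9,14],[10,7],[14,18],[18,11],[21,14],[22,15],[24,14],[38,15],[45,0]]
[[1,2],[9,14],[10,7],[14,18],[18,11],[21,14],[22,15],[24,14],[38,15],[45,9],[46,0]]
[[1,2],[9,14],[10,7],[14,18],[18,11],[21,14],[22,15],[24,14],[38,15],[45,9],[46,0]]
[[1,2],[9,14],[10,7],[14,18],[18,11],[21,14],[22,15],[24,14],[38,15],[45,9],[46,0]]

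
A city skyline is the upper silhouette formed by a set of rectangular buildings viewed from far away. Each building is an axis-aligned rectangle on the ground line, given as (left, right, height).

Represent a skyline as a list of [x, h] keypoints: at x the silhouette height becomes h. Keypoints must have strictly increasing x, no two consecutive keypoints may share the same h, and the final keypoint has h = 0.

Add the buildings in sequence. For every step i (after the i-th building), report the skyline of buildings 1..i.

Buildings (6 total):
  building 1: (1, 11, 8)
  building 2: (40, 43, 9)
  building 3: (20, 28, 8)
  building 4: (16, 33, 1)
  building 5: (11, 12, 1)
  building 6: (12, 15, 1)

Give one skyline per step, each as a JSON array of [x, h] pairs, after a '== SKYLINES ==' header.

== SKYLINES ==
[[1,8],[11,0]]
[[1,8],[11,0],[40,9],[43,0]]
[[1,8],[11,0],[20,8],[28,0],[40,9],[43,0]]
[[1,8],[11,0],[16,1],[20,8],[28,1],[33,0],[40,9],[43,0]]
[[1,8],[11,1],[12,0],[16,1],[20,8],[28,1],[33,0],[40,9],[43,0]]
[[1,8],[11,1],[15,0],[16,1],[20,8],[28,1],[33,0],[40,9],[43,0]]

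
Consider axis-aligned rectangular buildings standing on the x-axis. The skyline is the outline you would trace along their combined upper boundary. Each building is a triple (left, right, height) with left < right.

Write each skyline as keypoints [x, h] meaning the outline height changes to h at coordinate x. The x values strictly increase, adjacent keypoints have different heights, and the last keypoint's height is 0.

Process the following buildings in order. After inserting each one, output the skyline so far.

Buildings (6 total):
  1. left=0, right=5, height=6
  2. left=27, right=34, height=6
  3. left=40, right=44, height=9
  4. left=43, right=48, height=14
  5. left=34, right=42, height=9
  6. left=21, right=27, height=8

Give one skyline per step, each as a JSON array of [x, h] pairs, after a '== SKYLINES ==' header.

== SKYLINES ==
[[0,6],[5,0]]
[[0,6],[5,0],[27,6],[34,0]]
[[0,6],[5,0],[27,6],[34,0],[40,9],[44,0]]
[[0,6],[5,0],[27,6],[34,0],[40,9],[43,14],[48,0]]
[[0,6],[5,0],[27,6],[34,9],[43,14],[48,0]]
[[0,6],[5,0],[21,8],[27,6],[34,9],[43,14],[48,0]]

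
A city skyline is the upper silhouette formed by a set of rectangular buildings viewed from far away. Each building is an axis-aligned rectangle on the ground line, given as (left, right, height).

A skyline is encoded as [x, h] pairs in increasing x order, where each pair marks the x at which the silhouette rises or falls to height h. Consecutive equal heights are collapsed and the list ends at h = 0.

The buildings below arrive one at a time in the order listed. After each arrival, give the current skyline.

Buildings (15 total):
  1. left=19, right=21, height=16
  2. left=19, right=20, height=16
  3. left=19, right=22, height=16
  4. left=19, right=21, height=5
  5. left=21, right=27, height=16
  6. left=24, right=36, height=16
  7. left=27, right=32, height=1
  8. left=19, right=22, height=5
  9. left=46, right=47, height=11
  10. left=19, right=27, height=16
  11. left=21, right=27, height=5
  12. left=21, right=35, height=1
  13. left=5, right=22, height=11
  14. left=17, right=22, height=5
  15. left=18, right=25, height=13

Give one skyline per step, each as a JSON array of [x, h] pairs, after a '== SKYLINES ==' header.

== SKYLINES ==
[[19,16],[21,0]]
[[19,16],[21,0]]
[[19,16],[22,0]]
[[19,16],[22,0]]
[[19,16],[27,0]]
[[19,16],[36,0]]
[[19,16],[36,0]]
[[19,16],[36,0]]
[[19,16],[36,0],[46,11],[47,0]]
[[19,16],[36,0],[46,11],[47,0]]
[[19,16],[36,0],[46,11],[47,0]]
[[19,16],[36,0],[46,11],[47,0]]
[[5,11],[19,16],[36,0],[46,11],[47,0]]
[[5,11],[19,16],[36,0],[46,11],[47,0]]
[[5,11],[18,13],[19,16],[36,0],[46,11],[47,0]]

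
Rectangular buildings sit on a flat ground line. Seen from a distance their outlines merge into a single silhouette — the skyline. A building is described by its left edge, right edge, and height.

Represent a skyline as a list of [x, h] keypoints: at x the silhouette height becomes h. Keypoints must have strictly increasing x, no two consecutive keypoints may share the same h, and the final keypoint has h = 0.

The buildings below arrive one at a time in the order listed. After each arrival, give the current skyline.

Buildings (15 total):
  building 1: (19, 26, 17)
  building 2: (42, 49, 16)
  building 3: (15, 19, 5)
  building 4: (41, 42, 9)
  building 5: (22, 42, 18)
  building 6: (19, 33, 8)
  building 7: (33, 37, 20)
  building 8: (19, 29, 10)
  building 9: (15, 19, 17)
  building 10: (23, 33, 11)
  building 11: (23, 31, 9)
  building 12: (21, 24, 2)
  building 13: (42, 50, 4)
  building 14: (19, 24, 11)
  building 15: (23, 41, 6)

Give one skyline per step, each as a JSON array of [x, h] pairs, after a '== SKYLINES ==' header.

== SKYLINES ==
[[19,17],[26,0]]
[[19,17],[26,0],[42,16],[49,0]]
[[15,5],[19,17],[26,0],[42,16],[49,0]]
[[15,5],[19,17],[26,0],[41,9],[42,16],[49,0]]
[[15,5],[19,17],[22,18],[42,16],[49,0]]
[[15,5],[19,17],[22,18],[42,16],[49,0]]
[[15,5],[19,17],[22,18],[33,20],[37,18],[42,16],[49,0]]
[[15,5],[19,17],[22,18],[33,20],[37,18],[42,16],[49,0]]
[[15,17],[22,18],[33,20],[37,18],[42,16],[49,0]]
[[15,17],[22,18],[33,20],[37,18],[42,16],[49,0]]
[[15,17],[22,18],[33,20],[37,18],[42,16],[49,0]]
[[15,17],[22,18],[33,20],[37,18],[42,16],[49,0]]
[[15,17],[22,18],[33,20],[37,18],[42,16],[49,4],[50,0]]
[[15,17],[22,18],[33,20],[37,18],[42,16],[49,4],[50,0]]
[[15,17],[22,18],[33,20],[37,18],[42,16],[49,4],[50,0]]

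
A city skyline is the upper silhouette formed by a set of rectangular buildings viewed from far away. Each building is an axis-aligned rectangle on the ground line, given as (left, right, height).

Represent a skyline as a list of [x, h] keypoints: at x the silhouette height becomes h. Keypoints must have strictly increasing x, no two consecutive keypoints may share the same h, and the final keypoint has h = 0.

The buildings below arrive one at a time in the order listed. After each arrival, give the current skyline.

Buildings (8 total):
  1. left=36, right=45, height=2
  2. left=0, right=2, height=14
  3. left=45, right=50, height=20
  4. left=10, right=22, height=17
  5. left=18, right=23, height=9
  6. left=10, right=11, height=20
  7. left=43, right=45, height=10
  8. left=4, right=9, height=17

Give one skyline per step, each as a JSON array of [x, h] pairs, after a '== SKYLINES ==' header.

== SKYLINES ==
[[36,2],[45,0]]
[[0,14],[2,0],[36,2],[45,0]]
[[0,14],[2,0],[36,2],[45,20],[50,0]]
[[0,14],[2,0],[10,17],[22,0],[36,2],[45,20],[50,0]]
[[0,14],[2,0],[10,17],[22,9],[23,0],[36,2],[45,20],[50,0]]
[[0,14],[2,0],[10,20],[11,17],[22,9],[23,0],[36,2],[45,20],[50,0]]
[[0,14],[2,0],[10,20],[11,17],[22,9],[23,0],[36,2],[43,10],[45,20],[50,0]]
[[0,14],[2,0],[4,17],[9,0],[10,20],[11,17],[22,9],[23,0],[36,2],[43,10],[45,20],[50,0]]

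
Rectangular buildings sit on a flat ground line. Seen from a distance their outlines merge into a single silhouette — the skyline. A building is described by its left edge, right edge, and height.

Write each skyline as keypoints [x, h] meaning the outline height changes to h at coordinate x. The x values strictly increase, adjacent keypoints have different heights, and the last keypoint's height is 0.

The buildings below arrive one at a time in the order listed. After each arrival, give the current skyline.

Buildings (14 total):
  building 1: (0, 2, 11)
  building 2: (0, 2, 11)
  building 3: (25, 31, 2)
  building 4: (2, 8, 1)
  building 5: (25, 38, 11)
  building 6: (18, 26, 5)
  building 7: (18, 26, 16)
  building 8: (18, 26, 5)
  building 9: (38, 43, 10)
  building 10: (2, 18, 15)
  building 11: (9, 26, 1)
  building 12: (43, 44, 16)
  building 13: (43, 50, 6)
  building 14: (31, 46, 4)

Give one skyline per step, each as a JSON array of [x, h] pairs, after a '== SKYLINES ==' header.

== SKYLINES ==
[[0,11],[2,0]]
[[0,11],[2,0]]
[[0,11],[2,0],[25,2],[31,0]]
[[0,11],[2,1],[8,0],[25,2],[31,0]]
[[0,11],[2,1],[8,0],[25,11],[38,0]]
[[0,11],[2,1],[8,0],[18,5],[25,11],[38,0]]
[[0,11],[2,1],[8,0],[18,16],[26,11],[38,0]]
[[0,11],[2,1],[8,0],[18,16],[26,11],[38,0]]
[[0,11],[2,1],[8,0],[18,16],[26,11],[38,10],[43,0]]
[[0,11],[2,15],[18,16],[26,11],[38,10],[43,0]]
[[0,11],[2,15],[18,16],[26,11],[38,10],[43,0]]
[[0,11],[2,15],[18,16],[26,11],[38,10],[43,16],[44,0]]
[[0,11],[2,15],[18,16],[26,11],[38,10],[43,16],[44,6],[50,0]]
[[0,11],[2,15],[18,16],[26,11],[38,10],[43,16],[44,6],[50,0]]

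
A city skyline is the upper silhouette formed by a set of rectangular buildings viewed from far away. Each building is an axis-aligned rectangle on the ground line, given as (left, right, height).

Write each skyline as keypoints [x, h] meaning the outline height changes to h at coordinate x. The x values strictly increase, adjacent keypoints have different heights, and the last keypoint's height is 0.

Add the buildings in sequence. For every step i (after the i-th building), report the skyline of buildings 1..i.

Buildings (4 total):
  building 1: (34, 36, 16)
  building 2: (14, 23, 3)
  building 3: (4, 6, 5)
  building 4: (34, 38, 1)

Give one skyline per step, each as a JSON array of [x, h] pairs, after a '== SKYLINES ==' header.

== SKYLINES ==
[[34,16],[36,0]]
[[14,3],[23,0],[34,16],[36,0]]
[[4,5],[6,0],[14,3],[23,0],[34,16],[36,0]]
[[4,5],[6,0],[14,3],[23,0],[34,16],[36,1],[38,0]]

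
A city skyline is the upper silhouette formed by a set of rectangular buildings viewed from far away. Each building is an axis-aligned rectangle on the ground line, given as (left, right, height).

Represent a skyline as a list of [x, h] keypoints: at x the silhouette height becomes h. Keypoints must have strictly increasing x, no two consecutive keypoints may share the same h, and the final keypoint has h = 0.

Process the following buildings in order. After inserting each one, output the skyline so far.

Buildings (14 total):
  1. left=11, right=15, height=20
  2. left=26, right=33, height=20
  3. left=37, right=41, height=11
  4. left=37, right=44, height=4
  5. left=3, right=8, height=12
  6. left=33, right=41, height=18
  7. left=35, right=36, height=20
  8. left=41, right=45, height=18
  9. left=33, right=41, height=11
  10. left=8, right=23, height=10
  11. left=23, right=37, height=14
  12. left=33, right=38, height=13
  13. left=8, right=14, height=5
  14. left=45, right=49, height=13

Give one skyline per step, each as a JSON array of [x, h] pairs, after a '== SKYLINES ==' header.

== SKYLINES ==
[[11,20],[15,0]]
[[11,20],[15,0],[26,20],[33,0]]
[[11,20],[15,0],[26,20],[33,0],[37,11],[41,0]]
[[11,20],[15,0],[26,20],[33,0],[37,11],[41,4],[44,0]]
[[3,12],[8,0],[11,20],[15,0],[26,20],[33,0],[37,11],[41,4],[44,0]]
[[3,12],[8,0],[11,20],[15,0],[26,20],[33,18],[41,4],[44,0]]
[[3,12],[8,0],[11,20],[15,0],[26,20],[33,18],[35,20],[36,18],[41,4],[44,0]]
[[3,12],[8,0],[11,20],[15,0],[26,20],[33,18],[35,20],[36,18],[45,0]]
[[3,12],[8,0],[11,20],[15,0],[26,20],[33,18],[35,20],[36,18],[45,0]]
[[3,12],[8,10],[11,20],[15,10],[23,0],[26,20],[33,18],[35,20],[36,18],[45,0]]
[[3,12],[8,10],[11,20],[15,10],[23,14],[26,20],[33,18],[35,20],[36,18],[45,0]]
[[3,12],[8,10],[11,20],[15,10],[23,14],[26,20],[33,18],[35,20],[36,18],[45,0]]
[[3,12],[8,10],[11,20],[15,10],[23,14],[26,20],[33,18],[35,20],[36,18],[45,0]]
[[3,12],[8,10],[11,20],[15,10],[23,14],[26,20],[33,18],[35,20],[36,18],[45,13],[49,0]]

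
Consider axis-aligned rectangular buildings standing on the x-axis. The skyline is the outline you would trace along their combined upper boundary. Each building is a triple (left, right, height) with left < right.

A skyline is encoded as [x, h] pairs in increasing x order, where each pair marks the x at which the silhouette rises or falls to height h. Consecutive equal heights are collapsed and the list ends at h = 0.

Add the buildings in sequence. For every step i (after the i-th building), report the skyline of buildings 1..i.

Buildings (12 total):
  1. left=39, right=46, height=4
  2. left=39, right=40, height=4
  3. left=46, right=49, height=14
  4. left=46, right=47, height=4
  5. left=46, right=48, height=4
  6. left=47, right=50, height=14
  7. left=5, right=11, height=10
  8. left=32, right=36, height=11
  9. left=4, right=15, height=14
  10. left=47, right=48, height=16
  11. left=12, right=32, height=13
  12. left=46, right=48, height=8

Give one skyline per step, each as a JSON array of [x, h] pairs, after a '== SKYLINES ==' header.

== SKYLINES ==
[[39,4],[46,0]]
[[39,4],[46,0]]
[[39,4],[46,14],[49,0]]
[[39,4],[46,14],[49,0]]
[[39,4],[46,14],[49,0]]
[[39,4],[46,14],[50,0]]
[[5,10],[11,0],[39,4],[46,14],[50,0]]
[[5,10],[11,0],[32,11],[36,0],[39,4],[46,14],[50,0]]
[[4,14],[15,0],[32,11],[36,0],[39,4],[46,14],[50,0]]
[[4,14],[15,0],[32,11],[36,0],[39,4],[46,14],[47,16],[48,14],[50,0]]
[[4,14],[15,13],[32,11],[36,0],[39,4],[46,14],[47,16],[48,14],[50,0]]
[[4,14],[15,13],[32,11],[36,0],[39,4],[46,14],[47,16],[48,14],[50,0]]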